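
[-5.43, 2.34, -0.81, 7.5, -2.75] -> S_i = Random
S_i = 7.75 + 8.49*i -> [7.75, 16.24, 24.73, 33.22, 41.71]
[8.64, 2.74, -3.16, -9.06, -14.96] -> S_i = 8.64 + -5.90*i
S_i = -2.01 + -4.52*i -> [-2.01, -6.53, -11.05, -15.57, -20.09]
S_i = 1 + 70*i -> [1, 71, 141, 211, 281]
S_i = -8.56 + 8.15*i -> [-8.56, -0.41, 7.74, 15.89, 24.04]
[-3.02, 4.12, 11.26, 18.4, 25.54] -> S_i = -3.02 + 7.14*i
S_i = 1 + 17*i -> [1, 18, 35, 52, 69]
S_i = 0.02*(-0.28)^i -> [0.02, -0.01, 0.0, -0.0, 0.0]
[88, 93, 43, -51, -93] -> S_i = Random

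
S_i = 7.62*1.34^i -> [7.62, 10.21, 13.68, 18.33, 24.57]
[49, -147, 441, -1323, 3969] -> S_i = 49*-3^i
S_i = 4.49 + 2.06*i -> [4.49, 6.55, 8.61, 10.67, 12.73]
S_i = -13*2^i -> [-13, -26, -52, -104, -208]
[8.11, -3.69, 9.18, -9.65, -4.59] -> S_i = Random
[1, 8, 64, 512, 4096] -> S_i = 1*8^i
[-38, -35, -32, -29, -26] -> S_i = -38 + 3*i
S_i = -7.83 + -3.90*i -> [-7.83, -11.73, -15.63, -19.53, -23.43]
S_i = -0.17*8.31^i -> [-0.17, -1.41, -11.74, -97.56, -810.69]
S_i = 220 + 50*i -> [220, 270, 320, 370, 420]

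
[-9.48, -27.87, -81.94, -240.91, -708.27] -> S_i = -9.48*2.94^i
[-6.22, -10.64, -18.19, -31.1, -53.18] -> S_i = -6.22*1.71^i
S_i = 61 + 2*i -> [61, 63, 65, 67, 69]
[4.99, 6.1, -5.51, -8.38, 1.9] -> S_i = Random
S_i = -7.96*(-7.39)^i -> [-7.96, 58.82, -434.71, 3212.52, -23740.55]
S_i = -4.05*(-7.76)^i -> [-4.05, 31.43, -243.88, 1892.52, -14685.95]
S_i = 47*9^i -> [47, 423, 3807, 34263, 308367]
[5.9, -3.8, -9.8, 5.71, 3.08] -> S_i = Random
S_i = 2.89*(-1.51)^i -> [2.89, -4.36, 6.59, -9.95, 15.02]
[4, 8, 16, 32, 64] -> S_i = 4*2^i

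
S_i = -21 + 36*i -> [-21, 15, 51, 87, 123]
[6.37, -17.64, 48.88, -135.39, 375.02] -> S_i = 6.37*(-2.77)^i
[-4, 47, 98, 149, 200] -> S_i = -4 + 51*i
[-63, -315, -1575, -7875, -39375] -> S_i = -63*5^i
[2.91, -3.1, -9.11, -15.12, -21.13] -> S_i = 2.91 + -6.01*i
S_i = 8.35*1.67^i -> [8.35, 13.94, 23.29, 38.89, 64.95]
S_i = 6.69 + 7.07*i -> [6.69, 13.76, 20.83, 27.9, 34.97]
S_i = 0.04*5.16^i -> [0.04, 0.21, 1.07, 5.5, 28.36]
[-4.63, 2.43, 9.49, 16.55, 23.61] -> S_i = -4.63 + 7.06*i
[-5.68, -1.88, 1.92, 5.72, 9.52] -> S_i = -5.68 + 3.80*i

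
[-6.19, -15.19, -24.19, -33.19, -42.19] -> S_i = -6.19 + -9.00*i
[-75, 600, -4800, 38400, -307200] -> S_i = -75*-8^i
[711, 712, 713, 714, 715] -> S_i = 711 + 1*i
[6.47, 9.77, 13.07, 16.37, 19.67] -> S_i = 6.47 + 3.30*i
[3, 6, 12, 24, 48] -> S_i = 3*2^i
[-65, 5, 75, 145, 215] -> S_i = -65 + 70*i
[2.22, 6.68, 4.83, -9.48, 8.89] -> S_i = Random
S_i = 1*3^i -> [1, 3, 9, 27, 81]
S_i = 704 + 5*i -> [704, 709, 714, 719, 724]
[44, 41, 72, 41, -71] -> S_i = Random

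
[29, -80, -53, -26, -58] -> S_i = Random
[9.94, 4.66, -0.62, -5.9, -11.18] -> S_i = 9.94 + -5.28*i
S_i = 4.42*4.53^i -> [4.42, 20.02, 90.7, 410.88, 1861.29]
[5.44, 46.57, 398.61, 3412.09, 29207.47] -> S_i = 5.44*8.56^i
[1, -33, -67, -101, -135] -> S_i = 1 + -34*i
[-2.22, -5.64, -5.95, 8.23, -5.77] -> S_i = Random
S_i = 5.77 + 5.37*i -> [5.77, 11.14, 16.51, 21.88, 27.25]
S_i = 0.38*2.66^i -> [0.38, 1.01, 2.69, 7.15, 19.02]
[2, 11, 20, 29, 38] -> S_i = 2 + 9*i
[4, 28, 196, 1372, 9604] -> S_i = 4*7^i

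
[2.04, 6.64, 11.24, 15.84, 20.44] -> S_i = 2.04 + 4.60*i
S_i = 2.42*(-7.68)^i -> [2.42, -18.59, 142.74, -1096.22, 8418.99]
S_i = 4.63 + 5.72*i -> [4.63, 10.35, 16.07, 21.79, 27.51]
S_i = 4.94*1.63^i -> [4.94, 8.05, 13.13, 21.39, 34.87]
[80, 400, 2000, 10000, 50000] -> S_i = 80*5^i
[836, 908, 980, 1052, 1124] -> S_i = 836 + 72*i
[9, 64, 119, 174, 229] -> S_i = 9 + 55*i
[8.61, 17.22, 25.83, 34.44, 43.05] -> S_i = 8.61 + 8.61*i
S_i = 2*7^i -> [2, 14, 98, 686, 4802]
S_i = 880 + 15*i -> [880, 895, 910, 925, 940]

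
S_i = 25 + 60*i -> [25, 85, 145, 205, 265]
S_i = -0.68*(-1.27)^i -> [-0.68, 0.86, -1.1, 1.39, -1.77]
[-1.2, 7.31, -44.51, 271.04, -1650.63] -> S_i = -1.20*(-6.09)^i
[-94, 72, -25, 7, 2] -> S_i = Random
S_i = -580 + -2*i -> [-580, -582, -584, -586, -588]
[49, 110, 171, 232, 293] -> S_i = 49 + 61*i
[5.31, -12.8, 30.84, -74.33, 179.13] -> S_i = 5.31*(-2.41)^i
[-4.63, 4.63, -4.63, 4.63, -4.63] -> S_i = -4.63*(-1.00)^i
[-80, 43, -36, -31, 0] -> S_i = Random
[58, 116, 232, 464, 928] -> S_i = 58*2^i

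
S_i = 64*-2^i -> [64, -128, 256, -512, 1024]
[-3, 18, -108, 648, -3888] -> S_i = -3*-6^i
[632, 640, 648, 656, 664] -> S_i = 632 + 8*i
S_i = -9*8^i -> [-9, -72, -576, -4608, -36864]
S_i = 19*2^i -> [19, 38, 76, 152, 304]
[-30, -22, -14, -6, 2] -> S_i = -30 + 8*i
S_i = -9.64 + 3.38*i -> [-9.64, -6.26, -2.88, 0.5, 3.88]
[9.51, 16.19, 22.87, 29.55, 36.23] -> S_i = 9.51 + 6.68*i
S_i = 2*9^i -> [2, 18, 162, 1458, 13122]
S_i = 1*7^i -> [1, 7, 49, 343, 2401]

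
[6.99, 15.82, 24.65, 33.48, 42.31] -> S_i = 6.99 + 8.83*i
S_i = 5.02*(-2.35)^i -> [5.02, -11.8, 27.72, -65.15, 153.1]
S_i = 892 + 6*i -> [892, 898, 904, 910, 916]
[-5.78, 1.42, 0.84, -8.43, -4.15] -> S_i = Random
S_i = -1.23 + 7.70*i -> [-1.23, 6.47, 14.17, 21.87, 29.57]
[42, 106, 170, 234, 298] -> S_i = 42 + 64*i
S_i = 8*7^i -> [8, 56, 392, 2744, 19208]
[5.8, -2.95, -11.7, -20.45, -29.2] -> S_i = 5.80 + -8.75*i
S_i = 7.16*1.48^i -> [7.16, 10.6, 15.68, 23.21, 34.35]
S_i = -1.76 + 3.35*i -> [-1.76, 1.59, 4.94, 8.29, 11.64]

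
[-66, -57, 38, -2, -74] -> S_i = Random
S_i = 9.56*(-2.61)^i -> [9.56, -24.95, 65.12, -169.97, 443.63]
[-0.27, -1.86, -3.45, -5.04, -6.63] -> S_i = -0.27 + -1.59*i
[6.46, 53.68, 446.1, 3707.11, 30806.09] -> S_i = 6.46*8.31^i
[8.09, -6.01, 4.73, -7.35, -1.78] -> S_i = Random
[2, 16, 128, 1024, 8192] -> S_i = 2*8^i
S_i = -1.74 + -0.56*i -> [-1.74, -2.3, -2.86, -3.42, -3.98]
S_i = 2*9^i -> [2, 18, 162, 1458, 13122]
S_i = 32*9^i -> [32, 288, 2592, 23328, 209952]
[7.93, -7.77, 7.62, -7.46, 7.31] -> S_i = 7.93*(-0.98)^i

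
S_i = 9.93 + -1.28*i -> [9.93, 8.65, 7.37, 6.09, 4.81]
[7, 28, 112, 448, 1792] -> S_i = 7*4^i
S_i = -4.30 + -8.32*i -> [-4.3, -12.62, -20.94, -29.26, -37.58]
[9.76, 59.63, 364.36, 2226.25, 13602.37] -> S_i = 9.76*6.11^i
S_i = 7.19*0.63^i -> [7.19, 4.53, 2.85, 1.8, 1.13]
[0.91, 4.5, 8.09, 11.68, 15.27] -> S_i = 0.91 + 3.59*i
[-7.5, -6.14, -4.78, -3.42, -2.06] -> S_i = -7.50 + 1.36*i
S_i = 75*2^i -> [75, 150, 300, 600, 1200]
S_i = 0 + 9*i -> [0, 9, 18, 27, 36]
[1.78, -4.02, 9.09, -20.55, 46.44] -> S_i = 1.78*(-2.26)^i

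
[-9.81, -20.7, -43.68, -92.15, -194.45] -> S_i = -9.81*2.11^i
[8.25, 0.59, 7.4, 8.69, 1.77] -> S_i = Random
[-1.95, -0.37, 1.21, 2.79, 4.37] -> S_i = -1.95 + 1.58*i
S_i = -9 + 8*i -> [-9, -1, 7, 15, 23]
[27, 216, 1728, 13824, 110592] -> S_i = 27*8^i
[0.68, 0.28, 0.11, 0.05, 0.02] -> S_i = 0.68*0.41^i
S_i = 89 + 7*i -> [89, 96, 103, 110, 117]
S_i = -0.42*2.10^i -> [-0.42, -0.88, -1.85, -3.89, -8.17]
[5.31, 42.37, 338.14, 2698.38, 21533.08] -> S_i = 5.31*7.98^i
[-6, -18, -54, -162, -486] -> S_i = -6*3^i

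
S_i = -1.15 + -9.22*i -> [-1.15, -10.37, -19.59, -28.81, -38.03]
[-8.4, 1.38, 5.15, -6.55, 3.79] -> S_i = Random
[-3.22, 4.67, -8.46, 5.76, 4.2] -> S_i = Random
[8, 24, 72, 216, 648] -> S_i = 8*3^i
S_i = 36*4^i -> [36, 144, 576, 2304, 9216]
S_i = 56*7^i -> [56, 392, 2744, 19208, 134456]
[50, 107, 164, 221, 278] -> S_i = 50 + 57*i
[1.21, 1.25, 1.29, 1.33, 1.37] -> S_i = 1.21 + 0.04*i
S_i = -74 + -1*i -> [-74, -75, -76, -77, -78]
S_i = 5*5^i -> [5, 25, 125, 625, 3125]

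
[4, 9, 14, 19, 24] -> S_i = 4 + 5*i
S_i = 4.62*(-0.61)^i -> [4.62, -2.82, 1.72, -1.05, 0.64]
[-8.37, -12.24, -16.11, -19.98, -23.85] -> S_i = -8.37 + -3.87*i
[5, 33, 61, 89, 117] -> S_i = 5 + 28*i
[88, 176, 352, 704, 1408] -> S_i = 88*2^i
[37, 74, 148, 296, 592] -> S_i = 37*2^i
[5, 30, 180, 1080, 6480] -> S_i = 5*6^i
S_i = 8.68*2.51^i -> [8.68, 21.79, 54.68, 137.26, 344.52]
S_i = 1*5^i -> [1, 5, 25, 125, 625]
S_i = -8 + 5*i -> [-8, -3, 2, 7, 12]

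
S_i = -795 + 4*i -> [-795, -791, -787, -783, -779]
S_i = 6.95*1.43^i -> [6.95, 9.94, 14.21, 20.32, 29.06]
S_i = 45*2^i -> [45, 90, 180, 360, 720]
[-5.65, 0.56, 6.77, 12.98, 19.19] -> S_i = -5.65 + 6.21*i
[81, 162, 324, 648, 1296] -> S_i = 81*2^i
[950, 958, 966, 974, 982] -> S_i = 950 + 8*i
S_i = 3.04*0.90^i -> [3.04, 2.74, 2.46, 2.22, 1.99]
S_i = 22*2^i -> [22, 44, 88, 176, 352]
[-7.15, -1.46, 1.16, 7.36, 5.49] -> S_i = Random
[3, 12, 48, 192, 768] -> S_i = 3*4^i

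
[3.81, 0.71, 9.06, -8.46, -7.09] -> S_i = Random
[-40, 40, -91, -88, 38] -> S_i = Random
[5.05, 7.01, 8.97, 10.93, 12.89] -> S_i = 5.05 + 1.96*i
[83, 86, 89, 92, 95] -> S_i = 83 + 3*i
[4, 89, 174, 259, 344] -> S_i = 4 + 85*i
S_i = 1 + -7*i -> [1, -6, -13, -20, -27]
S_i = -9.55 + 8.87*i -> [-9.55, -0.68, 8.19, 17.06, 25.93]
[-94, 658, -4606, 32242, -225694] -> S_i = -94*-7^i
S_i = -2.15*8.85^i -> [-2.15, -19.03, -168.39, -1490.28, -13188.99]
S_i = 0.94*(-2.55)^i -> [0.94, -2.4, 6.11, -15.59, 39.75]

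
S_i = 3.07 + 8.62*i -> [3.07, 11.69, 20.31, 28.93, 37.55]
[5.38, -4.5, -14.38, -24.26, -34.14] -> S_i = 5.38 + -9.88*i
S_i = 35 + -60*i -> [35, -25, -85, -145, -205]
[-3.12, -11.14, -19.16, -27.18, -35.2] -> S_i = -3.12 + -8.02*i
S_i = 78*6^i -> [78, 468, 2808, 16848, 101088]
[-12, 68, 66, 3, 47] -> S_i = Random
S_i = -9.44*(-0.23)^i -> [-9.44, 2.17, -0.5, 0.11, -0.03]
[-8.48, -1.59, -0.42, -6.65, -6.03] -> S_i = Random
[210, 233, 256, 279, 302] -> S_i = 210 + 23*i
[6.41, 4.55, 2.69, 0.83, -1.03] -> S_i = 6.41 + -1.86*i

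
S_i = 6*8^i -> [6, 48, 384, 3072, 24576]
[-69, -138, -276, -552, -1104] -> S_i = -69*2^i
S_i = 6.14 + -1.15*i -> [6.14, 4.99, 3.84, 2.69, 1.54]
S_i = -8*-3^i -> [-8, 24, -72, 216, -648]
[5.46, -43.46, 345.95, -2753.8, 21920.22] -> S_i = 5.46*(-7.96)^i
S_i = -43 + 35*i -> [-43, -8, 27, 62, 97]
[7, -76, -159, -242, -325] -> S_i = 7 + -83*i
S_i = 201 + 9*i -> [201, 210, 219, 228, 237]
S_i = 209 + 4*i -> [209, 213, 217, 221, 225]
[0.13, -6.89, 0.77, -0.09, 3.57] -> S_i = Random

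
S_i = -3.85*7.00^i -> [-3.85, -26.95, -188.65, -1320.55, -9243.85]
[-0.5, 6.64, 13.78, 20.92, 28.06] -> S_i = -0.50 + 7.14*i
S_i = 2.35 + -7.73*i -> [2.35, -5.38, -13.11, -20.84, -28.57]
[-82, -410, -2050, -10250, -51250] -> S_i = -82*5^i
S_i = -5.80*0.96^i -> [-5.8, -5.57, -5.35, -5.13, -4.93]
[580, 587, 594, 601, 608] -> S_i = 580 + 7*i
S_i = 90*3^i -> [90, 270, 810, 2430, 7290]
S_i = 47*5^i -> [47, 235, 1175, 5875, 29375]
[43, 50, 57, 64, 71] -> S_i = 43 + 7*i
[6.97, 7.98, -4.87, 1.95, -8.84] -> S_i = Random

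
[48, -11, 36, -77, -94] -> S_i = Random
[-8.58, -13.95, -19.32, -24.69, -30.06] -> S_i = -8.58 + -5.37*i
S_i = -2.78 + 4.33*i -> [-2.78, 1.55, 5.88, 10.21, 14.54]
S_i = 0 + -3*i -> [0, -3, -6, -9, -12]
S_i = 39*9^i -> [39, 351, 3159, 28431, 255879]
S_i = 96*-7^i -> [96, -672, 4704, -32928, 230496]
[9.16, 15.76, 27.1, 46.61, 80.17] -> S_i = 9.16*1.72^i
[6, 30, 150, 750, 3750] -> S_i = 6*5^i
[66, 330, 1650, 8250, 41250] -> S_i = 66*5^i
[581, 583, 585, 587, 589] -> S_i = 581 + 2*i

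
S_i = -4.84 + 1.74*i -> [-4.84, -3.1, -1.36, 0.38, 2.12]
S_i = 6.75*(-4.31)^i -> [6.75, -29.09, 125.39, -540.43, 2329.23]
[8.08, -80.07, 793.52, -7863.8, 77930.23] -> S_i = 8.08*(-9.91)^i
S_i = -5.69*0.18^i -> [-5.69, -1.02, -0.18, -0.03, -0.01]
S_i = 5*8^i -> [5, 40, 320, 2560, 20480]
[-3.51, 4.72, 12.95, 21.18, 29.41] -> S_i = -3.51 + 8.23*i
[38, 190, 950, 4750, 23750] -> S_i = 38*5^i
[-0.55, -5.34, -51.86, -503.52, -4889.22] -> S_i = -0.55*9.71^i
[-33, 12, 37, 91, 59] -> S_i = Random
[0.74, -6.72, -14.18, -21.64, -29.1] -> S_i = 0.74 + -7.46*i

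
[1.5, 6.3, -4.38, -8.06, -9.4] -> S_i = Random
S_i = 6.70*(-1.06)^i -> [6.7, -7.1, 7.53, -7.98, 8.46]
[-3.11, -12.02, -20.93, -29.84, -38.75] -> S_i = -3.11 + -8.91*i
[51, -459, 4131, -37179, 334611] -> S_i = 51*-9^i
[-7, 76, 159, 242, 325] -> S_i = -7 + 83*i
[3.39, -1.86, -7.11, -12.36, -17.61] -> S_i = 3.39 + -5.25*i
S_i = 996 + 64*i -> [996, 1060, 1124, 1188, 1252]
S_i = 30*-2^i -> [30, -60, 120, -240, 480]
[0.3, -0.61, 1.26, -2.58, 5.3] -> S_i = 0.30*(-2.05)^i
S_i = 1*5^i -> [1, 5, 25, 125, 625]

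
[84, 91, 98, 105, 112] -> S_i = 84 + 7*i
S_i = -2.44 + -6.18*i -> [-2.44, -8.62, -14.8, -20.98, -27.16]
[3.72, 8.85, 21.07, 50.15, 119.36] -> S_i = 3.72*2.38^i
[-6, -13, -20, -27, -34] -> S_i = -6 + -7*i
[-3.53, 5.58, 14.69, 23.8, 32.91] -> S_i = -3.53 + 9.11*i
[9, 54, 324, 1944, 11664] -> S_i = 9*6^i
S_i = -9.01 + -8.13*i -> [-9.01, -17.14, -25.27, -33.4, -41.53]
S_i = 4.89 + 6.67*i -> [4.89, 11.56, 18.23, 24.9, 31.57]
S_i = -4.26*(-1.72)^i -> [-4.26, 7.33, -12.6, 21.68, -37.28]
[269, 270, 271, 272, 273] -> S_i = 269 + 1*i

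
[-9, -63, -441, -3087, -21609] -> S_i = -9*7^i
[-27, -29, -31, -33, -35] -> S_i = -27 + -2*i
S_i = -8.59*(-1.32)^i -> [-8.59, 11.34, -14.97, 19.76, -26.08]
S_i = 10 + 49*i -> [10, 59, 108, 157, 206]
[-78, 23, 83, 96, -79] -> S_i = Random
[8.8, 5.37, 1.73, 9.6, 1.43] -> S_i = Random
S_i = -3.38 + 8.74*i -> [-3.38, 5.36, 14.1, 22.84, 31.58]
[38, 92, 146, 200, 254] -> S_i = 38 + 54*i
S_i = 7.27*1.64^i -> [7.27, 11.92, 19.55, 32.07, 52.59]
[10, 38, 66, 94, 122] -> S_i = 10 + 28*i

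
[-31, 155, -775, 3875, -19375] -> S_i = -31*-5^i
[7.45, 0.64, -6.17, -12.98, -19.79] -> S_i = 7.45 + -6.81*i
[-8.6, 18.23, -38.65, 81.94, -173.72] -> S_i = -8.60*(-2.12)^i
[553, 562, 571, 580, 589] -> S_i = 553 + 9*i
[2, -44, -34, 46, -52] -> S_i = Random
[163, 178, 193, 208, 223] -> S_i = 163 + 15*i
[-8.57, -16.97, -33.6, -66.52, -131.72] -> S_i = -8.57*1.98^i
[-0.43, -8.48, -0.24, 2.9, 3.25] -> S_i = Random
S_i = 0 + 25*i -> [0, 25, 50, 75, 100]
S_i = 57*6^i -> [57, 342, 2052, 12312, 73872]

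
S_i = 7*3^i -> [7, 21, 63, 189, 567]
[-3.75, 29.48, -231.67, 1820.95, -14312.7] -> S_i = -3.75*(-7.86)^i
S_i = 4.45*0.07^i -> [4.45, 0.31, 0.02, 0.0, 0.0]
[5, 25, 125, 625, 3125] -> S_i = 5*5^i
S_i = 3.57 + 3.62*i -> [3.57, 7.19, 10.81, 14.43, 18.05]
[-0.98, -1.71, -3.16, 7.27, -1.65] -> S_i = Random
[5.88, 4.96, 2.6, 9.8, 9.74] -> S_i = Random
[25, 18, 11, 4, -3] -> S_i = 25 + -7*i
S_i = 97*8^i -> [97, 776, 6208, 49664, 397312]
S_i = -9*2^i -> [-9, -18, -36, -72, -144]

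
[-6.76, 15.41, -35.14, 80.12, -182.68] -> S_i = -6.76*(-2.28)^i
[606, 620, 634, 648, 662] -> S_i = 606 + 14*i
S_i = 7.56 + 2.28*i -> [7.56, 9.84, 12.12, 14.4, 16.68]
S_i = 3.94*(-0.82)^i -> [3.94, -3.23, 2.65, -2.17, 1.78]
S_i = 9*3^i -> [9, 27, 81, 243, 729]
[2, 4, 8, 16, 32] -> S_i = 2*2^i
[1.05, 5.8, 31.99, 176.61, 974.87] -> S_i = 1.05*5.52^i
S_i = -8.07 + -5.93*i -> [-8.07, -14.0, -19.93, -25.86, -31.79]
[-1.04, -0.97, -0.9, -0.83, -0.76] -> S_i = -1.04 + 0.07*i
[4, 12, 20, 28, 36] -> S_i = 4 + 8*i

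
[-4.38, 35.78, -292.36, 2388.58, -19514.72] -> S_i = -4.38*(-8.17)^i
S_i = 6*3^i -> [6, 18, 54, 162, 486]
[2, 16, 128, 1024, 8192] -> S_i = 2*8^i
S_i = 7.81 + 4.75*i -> [7.81, 12.56, 17.31, 22.06, 26.81]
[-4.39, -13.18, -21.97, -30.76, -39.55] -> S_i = -4.39 + -8.79*i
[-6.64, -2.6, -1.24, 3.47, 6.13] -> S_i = Random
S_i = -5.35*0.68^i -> [-5.35, -3.64, -2.47, -1.68, -1.14]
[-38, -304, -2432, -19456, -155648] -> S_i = -38*8^i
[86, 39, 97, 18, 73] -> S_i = Random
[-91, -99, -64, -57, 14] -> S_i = Random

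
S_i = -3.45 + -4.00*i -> [-3.45, -7.45, -11.45, -15.45, -19.45]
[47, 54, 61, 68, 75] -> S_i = 47 + 7*i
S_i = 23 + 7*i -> [23, 30, 37, 44, 51]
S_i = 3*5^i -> [3, 15, 75, 375, 1875]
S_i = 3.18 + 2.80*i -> [3.18, 5.98, 8.78, 11.58, 14.38]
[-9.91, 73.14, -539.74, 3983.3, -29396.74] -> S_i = -9.91*(-7.38)^i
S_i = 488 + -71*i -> [488, 417, 346, 275, 204]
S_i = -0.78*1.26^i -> [-0.78, -0.98, -1.24, -1.56, -1.97]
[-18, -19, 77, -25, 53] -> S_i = Random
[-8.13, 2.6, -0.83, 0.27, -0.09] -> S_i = -8.13*(-0.32)^i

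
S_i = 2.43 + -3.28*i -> [2.43, -0.85, -4.13, -7.41, -10.69]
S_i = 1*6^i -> [1, 6, 36, 216, 1296]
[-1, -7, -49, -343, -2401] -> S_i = -1*7^i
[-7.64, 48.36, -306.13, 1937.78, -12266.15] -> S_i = -7.64*(-6.33)^i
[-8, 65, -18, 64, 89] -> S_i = Random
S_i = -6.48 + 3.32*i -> [-6.48, -3.16, 0.16, 3.48, 6.8]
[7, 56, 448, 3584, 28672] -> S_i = 7*8^i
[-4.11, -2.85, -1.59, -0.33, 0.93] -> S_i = -4.11 + 1.26*i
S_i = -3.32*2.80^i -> [-3.32, -9.3, -26.03, -72.88, -204.07]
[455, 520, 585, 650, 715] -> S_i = 455 + 65*i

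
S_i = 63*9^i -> [63, 567, 5103, 45927, 413343]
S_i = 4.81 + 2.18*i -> [4.81, 6.99, 9.17, 11.35, 13.53]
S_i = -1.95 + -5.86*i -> [-1.95, -7.81, -13.67, -19.53, -25.39]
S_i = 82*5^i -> [82, 410, 2050, 10250, 51250]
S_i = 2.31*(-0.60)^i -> [2.31, -1.39, 0.83, -0.5, 0.3]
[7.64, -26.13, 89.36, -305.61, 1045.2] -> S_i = 7.64*(-3.42)^i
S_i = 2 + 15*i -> [2, 17, 32, 47, 62]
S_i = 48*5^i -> [48, 240, 1200, 6000, 30000]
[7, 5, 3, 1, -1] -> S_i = 7 + -2*i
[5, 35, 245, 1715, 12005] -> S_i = 5*7^i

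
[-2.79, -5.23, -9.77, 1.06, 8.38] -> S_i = Random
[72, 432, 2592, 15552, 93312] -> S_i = 72*6^i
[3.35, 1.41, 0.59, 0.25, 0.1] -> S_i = 3.35*0.42^i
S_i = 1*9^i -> [1, 9, 81, 729, 6561]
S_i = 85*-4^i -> [85, -340, 1360, -5440, 21760]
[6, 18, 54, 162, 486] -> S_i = 6*3^i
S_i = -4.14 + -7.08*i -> [-4.14, -11.22, -18.3, -25.38, -32.46]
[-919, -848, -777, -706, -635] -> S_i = -919 + 71*i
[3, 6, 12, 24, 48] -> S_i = 3*2^i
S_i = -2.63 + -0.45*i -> [-2.63, -3.08, -3.53, -3.98, -4.43]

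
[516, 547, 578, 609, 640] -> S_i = 516 + 31*i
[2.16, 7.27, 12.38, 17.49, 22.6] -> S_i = 2.16 + 5.11*i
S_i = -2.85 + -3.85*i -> [-2.85, -6.7, -10.55, -14.4, -18.25]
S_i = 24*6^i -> [24, 144, 864, 5184, 31104]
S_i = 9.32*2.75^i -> [9.32, 25.63, 70.48, 193.83, 533.02]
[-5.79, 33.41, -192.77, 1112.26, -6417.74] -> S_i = -5.79*(-5.77)^i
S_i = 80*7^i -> [80, 560, 3920, 27440, 192080]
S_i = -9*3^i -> [-9, -27, -81, -243, -729]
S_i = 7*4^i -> [7, 28, 112, 448, 1792]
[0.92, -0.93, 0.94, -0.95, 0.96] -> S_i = 0.92*(-1.01)^i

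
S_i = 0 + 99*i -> [0, 99, 198, 297, 396]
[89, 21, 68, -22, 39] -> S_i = Random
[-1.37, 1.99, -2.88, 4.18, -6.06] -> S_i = -1.37*(-1.45)^i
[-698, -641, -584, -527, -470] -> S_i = -698 + 57*i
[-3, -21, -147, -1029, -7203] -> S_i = -3*7^i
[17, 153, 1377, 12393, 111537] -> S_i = 17*9^i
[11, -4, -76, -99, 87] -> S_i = Random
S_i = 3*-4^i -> [3, -12, 48, -192, 768]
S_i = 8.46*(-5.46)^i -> [8.46, -46.19, 252.21, -1377.05, 7518.67]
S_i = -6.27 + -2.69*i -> [-6.27, -8.96, -11.65, -14.34, -17.03]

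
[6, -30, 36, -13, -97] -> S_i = Random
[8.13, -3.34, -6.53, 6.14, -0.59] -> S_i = Random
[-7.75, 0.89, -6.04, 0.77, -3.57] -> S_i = Random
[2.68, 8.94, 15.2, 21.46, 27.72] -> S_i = 2.68 + 6.26*i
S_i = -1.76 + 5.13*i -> [-1.76, 3.37, 8.5, 13.63, 18.76]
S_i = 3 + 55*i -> [3, 58, 113, 168, 223]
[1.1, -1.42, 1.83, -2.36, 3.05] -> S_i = 1.10*(-1.29)^i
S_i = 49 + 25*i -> [49, 74, 99, 124, 149]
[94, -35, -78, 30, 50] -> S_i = Random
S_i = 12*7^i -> [12, 84, 588, 4116, 28812]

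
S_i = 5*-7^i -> [5, -35, 245, -1715, 12005]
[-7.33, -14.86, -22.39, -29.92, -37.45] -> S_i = -7.33 + -7.53*i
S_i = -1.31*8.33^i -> [-1.31, -10.91, -90.9, -757.19, -6307.41]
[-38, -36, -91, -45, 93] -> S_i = Random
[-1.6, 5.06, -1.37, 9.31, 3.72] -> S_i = Random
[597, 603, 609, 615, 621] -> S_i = 597 + 6*i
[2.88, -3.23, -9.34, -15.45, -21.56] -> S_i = 2.88 + -6.11*i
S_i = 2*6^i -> [2, 12, 72, 432, 2592]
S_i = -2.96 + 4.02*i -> [-2.96, 1.06, 5.08, 9.1, 13.12]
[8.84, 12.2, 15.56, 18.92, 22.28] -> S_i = 8.84 + 3.36*i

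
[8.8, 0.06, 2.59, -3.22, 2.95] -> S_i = Random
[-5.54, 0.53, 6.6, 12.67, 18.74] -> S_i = -5.54 + 6.07*i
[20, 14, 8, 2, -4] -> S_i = 20 + -6*i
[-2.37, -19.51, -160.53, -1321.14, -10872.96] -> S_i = -2.37*8.23^i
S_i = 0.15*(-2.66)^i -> [0.15, -0.4, 1.06, -2.82, 7.51]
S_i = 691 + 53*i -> [691, 744, 797, 850, 903]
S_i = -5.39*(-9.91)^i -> [-5.39, 53.41, -529.34, 5245.78, -51985.64]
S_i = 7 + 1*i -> [7, 8, 9, 10, 11]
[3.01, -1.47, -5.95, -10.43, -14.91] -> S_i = 3.01 + -4.48*i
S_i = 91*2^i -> [91, 182, 364, 728, 1456]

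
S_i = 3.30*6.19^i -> [3.3, 20.43, 126.44, 782.68, 4844.81]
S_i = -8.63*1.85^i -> [-8.63, -15.97, -29.54, -54.64, -101.09]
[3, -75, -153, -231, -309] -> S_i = 3 + -78*i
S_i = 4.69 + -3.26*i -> [4.69, 1.43, -1.83, -5.09, -8.35]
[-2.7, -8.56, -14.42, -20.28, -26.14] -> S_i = -2.70 + -5.86*i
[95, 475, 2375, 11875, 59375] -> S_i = 95*5^i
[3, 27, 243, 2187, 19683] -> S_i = 3*9^i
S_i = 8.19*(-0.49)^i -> [8.19, -4.01, 1.97, -0.96, 0.47]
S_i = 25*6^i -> [25, 150, 900, 5400, 32400]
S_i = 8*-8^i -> [8, -64, 512, -4096, 32768]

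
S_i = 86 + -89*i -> [86, -3, -92, -181, -270]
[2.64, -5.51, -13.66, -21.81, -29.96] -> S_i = 2.64 + -8.15*i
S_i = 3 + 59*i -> [3, 62, 121, 180, 239]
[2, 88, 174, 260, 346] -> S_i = 2 + 86*i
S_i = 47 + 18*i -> [47, 65, 83, 101, 119]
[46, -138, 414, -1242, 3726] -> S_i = 46*-3^i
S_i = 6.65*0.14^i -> [6.65, 0.93, 0.13, 0.02, 0.0]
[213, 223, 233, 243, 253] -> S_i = 213 + 10*i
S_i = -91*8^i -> [-91, -728, -5824, -46592, -372736]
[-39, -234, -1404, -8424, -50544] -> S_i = -39*6^i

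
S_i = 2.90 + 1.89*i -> [2.9, 4.79, 6.68, 8.57, 10.46]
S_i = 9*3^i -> [9, 27, 81, 243, 729]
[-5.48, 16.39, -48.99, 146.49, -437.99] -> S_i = -5.48*(-2.99)^i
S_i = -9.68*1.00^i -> [-9.68, -9.68, -9.68, -9.68, -9.68]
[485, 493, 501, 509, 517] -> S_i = 485 + 8*i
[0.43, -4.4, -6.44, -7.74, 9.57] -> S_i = Random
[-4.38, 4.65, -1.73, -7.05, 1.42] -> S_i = Random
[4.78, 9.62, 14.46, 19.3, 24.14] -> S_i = 4.78 + 4.84*i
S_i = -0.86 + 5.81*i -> [-0.86, 4.95, 10.76, 16.57, 22.38]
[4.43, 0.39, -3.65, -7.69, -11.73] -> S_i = 4.43 + -4.04*i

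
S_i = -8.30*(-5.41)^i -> [-8.3, 44.9, -242.93, 1314.23, -7109.96]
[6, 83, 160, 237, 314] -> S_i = 6 + 77*i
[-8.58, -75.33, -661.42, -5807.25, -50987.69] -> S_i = -8.58*8.78^i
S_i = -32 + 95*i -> [-32, 63, 158, 253, 348]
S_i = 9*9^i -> [9, 81, 729, 6561, 59049]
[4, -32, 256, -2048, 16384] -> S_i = 4*-8^i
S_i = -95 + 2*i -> [-95, -93, -91, -89, -87]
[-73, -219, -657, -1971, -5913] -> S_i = -73*3^i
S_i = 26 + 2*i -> [26, 28, 30, 32, 34]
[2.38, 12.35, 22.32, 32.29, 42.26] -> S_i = 2.38 + 9.97*i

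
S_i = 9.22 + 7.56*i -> [9.22, 16.78, 24.34, 31.9, 39.46]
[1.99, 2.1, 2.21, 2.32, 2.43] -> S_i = 1.99 + 0.11*i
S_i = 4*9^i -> [4, 36, 324, 2916, 26244]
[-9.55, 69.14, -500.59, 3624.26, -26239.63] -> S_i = -9.55*(-7.24)^i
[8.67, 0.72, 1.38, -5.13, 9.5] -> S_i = Random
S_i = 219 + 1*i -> [219, 220, 221, 222, 223]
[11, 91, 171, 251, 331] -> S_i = 11 + 80*i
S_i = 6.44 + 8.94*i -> [6.44, 15.38, 24.32, 33.26, 42.2]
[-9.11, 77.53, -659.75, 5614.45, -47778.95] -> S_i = -9.11*(-8.51)^i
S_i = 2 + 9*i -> [2, 11, 20, 29, 38]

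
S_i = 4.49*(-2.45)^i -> [4.49, -11.0, 26.95, -66.03, 161.77]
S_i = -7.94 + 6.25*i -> [-7.94, -1.69, 4.56, 10.81, 17.06]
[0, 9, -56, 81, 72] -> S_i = Random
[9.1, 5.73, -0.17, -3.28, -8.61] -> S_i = Random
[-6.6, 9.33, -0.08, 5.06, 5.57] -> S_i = Random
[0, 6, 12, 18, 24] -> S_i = 0 + 6*i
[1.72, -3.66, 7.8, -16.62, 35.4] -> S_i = 1.72*(-2.13)^i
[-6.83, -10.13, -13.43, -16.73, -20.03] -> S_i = -6.83 + -3.30*i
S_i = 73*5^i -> [73, 365, 1825, 9125, 45625]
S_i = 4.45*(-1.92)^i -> [4.45, -8.54, 16.4, -31.5, 60.47]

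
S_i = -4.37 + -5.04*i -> [-4.37, -9.41, -14.45, -19.49, -24.53]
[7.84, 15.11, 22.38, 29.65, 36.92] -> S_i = 7.84 + 7.27*i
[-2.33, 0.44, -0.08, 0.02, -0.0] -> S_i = -2.33*(-0.19)^i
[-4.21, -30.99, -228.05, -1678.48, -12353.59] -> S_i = -4.21*7.36^i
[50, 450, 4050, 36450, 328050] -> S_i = 50*9^i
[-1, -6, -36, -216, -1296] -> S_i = -1*6^i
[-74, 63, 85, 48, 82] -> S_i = Random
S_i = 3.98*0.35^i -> [3.98, 1.39, 0.49, 0.17, 0.06]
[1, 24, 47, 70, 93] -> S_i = 1 + 23*i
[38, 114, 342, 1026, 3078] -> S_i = 38*3^i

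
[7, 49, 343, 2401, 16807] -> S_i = 7*7^i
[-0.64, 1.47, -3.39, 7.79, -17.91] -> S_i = -0.64*(-2.30)^i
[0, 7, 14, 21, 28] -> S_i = 0 + 7*i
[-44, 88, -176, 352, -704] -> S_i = -44*-2^i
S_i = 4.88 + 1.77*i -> [4.88, 6.65, 8.42, 10.19, 11.96]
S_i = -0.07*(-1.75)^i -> [-0.07, 0.12, -0.21, 0.38, -0.66]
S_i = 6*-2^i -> [6, -12, 24, -48, 96]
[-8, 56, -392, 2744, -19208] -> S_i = -8*-7^i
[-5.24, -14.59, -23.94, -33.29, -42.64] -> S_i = -5.24 + -9.35*i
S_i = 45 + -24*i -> [45, 21, -3, -27, -51]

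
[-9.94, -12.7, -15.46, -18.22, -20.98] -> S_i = -9.94 + -2.76*i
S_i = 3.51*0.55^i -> [3.51, 1.93, 1.06, 0.58, 0.32]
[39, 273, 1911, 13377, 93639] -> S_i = 39*7^i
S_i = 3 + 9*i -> [3, 12, 21, 30, 39]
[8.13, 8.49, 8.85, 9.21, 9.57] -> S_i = 8.13 + 0.36*i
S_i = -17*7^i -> [-17, -119, -833, -5831, -40817]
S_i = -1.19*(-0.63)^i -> [-1.19, 0.75, -0.47, 0.3, -0.19]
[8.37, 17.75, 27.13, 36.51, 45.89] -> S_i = 8.37 + 9.38*i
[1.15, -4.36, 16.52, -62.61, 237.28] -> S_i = 1.15*(-3.79)^i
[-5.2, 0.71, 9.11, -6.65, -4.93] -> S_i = Random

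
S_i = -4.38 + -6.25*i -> [-4.38, -10.63, -16.88, -23.13, -29.38]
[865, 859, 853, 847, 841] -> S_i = 865 + -6*i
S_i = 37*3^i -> [37, 111, 333, 999, 2997]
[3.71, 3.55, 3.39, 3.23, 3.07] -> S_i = 3.71 + -0.16*i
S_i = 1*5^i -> [1, 5, 25, 125, 625]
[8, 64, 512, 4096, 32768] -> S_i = 8*8^i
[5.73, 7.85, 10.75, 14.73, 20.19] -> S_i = 5.73*1.37^i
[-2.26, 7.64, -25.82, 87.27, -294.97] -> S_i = -2.26*(-3.38)^i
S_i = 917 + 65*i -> [917, 982, 1047, 1112, 1177]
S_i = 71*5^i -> [71, 355, 1775, 8875, 44375]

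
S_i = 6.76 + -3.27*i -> [6.76, 3.49, 0.22, -3.05, -6.32]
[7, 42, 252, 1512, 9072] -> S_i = 7*6^i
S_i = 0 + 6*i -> [0, 6, 12, 18, 24]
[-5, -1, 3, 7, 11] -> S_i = -5 + 4*i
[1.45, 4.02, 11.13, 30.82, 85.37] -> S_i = 1.45*2.77^i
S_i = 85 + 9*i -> [85, 94, 103, 112, 121]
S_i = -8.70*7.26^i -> [-8.7, -63.16, -458.56, -3329.12, -24169.39]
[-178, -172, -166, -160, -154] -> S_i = -178 + 6*i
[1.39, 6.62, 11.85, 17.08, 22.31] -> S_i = 1.39 + 5.23*i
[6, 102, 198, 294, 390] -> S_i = 6 + 96*i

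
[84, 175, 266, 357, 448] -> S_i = 84 + 91*i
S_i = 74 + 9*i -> [74, 83, 92, 101, 110]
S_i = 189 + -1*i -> [189, 188, 187, 186, 185]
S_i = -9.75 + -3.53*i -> [-9.75, -13.28, -16.81, -20.34, -23.87]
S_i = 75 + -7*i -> [75, 68, 61, 54, 47]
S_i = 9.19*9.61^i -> [9.19, 88.32, 848.72, 8156.16, 78380.69]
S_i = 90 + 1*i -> [90, 91, 92, 93, 94]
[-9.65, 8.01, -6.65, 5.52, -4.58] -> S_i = -9.65*(-0.83)^i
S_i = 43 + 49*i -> [43, 92, 141, 190, 239]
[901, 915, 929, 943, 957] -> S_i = 901 + 14*i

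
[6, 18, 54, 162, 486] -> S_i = 6*3^i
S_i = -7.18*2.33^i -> [-7.18, -16.73, -38.98, -90.82, -211.62]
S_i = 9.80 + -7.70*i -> [9.8, 2.1, -5.6, -13.3, -21.0]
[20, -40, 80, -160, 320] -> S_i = 20*-2^i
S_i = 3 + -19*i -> [3, -16, -35, -54, -73]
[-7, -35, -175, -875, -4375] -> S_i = -7*5^i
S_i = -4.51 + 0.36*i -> [-4.51, -4.15, -3.79, -3.43, -3.07]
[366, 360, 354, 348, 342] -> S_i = 366 + -6*i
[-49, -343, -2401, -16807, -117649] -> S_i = -49*7^i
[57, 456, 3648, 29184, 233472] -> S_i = 57*8^i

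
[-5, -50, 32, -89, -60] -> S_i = Random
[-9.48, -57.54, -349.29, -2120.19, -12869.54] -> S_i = -9.48*6.07^i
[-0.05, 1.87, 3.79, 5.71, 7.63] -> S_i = -0.05 + 1.92*i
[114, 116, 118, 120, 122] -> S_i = 114 + 2*i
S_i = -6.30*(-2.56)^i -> [-6.3, 16.13, -41.29, 105.7, -270.58]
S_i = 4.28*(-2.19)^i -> [4.28, -9.37, 20.53, -44.95, 98.45]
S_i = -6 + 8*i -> [-6, 2, 10, 18, 26]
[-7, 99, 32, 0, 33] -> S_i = Random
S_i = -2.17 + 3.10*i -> [-2.17, 0.93, 4.03, 7.13, 10.23]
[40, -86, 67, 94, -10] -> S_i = Random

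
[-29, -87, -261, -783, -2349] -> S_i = -29*3^i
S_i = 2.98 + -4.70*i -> [2.98, -1.72, -6.42, -11.12, -15.82]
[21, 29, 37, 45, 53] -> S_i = 21 + 8*i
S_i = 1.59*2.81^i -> [1.59, 4.47, 12.55, 35.28, 99.13]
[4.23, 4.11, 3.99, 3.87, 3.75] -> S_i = 4.23 + -0.12*i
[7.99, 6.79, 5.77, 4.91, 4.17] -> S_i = 7.99*0.85^i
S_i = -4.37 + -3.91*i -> [-4.37, -8.28, -12.19, -16.1, -20.01]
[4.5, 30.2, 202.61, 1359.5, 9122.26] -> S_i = 4.50*6.71^i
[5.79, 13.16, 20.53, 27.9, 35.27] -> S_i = 5.79 + 7.37*i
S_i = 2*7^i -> [2, 14, 98, 686, 4802]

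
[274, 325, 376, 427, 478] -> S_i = 274 + 51*i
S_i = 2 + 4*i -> [2, 6, 10, 14, 18]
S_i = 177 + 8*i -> [177, 185, 193, 201, 209]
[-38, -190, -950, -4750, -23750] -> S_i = -38*5^i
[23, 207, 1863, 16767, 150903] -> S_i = 23*9^i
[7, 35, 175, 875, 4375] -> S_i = 7*5^i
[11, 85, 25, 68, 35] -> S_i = Random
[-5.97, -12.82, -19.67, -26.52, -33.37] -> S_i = -5.97 + -6.85*i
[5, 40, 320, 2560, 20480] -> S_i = 5*8^i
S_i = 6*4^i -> [6, 24, 96, 384, 1536]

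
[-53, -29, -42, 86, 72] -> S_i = Random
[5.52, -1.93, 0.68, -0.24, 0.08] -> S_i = 5.52*(-0.35)^i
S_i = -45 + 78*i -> [-45, 33, 111, 189, 267]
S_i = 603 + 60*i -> [603, 663, 723, 783, 843]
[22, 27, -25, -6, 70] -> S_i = Random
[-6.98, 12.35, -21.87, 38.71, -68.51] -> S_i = -6.98*(-1.77)^i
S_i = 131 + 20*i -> [131, 151, 171, 191, 211]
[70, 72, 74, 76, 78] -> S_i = 70 + 2*i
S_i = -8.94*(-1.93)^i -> [-8.94, 17.25, -33.3, 64.27, -124.04]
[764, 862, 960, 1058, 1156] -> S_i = 764 + 98*i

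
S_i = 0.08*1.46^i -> [0.08, 0.12, 0.17, 0.25, 0.36]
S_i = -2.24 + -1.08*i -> [-2.24, -3.32, -4.4, -5.48, -6.56]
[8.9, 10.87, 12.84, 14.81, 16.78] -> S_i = 8.90 + 1.97*i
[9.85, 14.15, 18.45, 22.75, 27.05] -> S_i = 9.85 + 4.30*i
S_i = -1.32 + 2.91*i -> [-1.32, 1.59, 4.5, 7.41, 10.32]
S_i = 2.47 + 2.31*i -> [2.47, 4.78, 7.09, 9.4, 11.71]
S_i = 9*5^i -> [9, 45, 225, 1125, 5625]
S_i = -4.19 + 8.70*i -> [-4.19, 4.51, 13.21, 21.91, 30.61]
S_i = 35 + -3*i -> [35, 32, 29, 26, 23]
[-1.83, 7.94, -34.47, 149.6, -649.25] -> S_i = -1.83*(-4.34)^i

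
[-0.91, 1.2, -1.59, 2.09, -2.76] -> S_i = -0.91*(-1.32)^i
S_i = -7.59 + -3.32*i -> [-7.59, -10.91, -14.23, -17.55, -20.87]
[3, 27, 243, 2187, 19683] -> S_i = 3*9^i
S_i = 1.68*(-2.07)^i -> [1.68, -3.48, 7.2, -14.9, 30.85]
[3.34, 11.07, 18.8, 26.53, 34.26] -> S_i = 3.34 + 7.73*i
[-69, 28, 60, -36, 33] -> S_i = Random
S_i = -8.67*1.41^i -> [-8.67, -12.22, -17.24, -24.3, -34.27]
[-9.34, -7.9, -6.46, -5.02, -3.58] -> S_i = -9.34 + 1.44*i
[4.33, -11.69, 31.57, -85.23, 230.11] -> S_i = 4.33*(-2.70)^i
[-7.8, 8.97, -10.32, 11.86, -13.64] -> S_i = -7.80*(-1.15)^i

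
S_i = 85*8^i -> [85, 680, 5440, 43520, 348160]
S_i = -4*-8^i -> [-4, 32, -256, 2048, -16384]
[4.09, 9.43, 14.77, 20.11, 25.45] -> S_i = 4.09 + 5.34*i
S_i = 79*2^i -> [79, 158, 316, 632, 1264]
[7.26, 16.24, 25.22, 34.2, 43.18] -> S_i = 7.26 + 8.98*i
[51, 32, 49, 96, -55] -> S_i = Random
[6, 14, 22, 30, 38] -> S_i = 6 + 8*i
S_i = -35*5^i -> [-35, -175, -875, -4375, -21875]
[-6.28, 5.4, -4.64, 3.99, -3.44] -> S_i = -6.28*(-0.86)^i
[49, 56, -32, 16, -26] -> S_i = Random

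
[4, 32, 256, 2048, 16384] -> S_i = 4*8^i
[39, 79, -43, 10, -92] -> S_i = Random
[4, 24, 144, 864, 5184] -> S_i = 4*6^i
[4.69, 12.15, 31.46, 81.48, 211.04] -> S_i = 4.69*2.59^i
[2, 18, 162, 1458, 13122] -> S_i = 2*9^i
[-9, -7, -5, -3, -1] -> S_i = -9 + 2*i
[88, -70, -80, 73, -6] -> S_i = Random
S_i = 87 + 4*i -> [87, 91, 95, 99, 103]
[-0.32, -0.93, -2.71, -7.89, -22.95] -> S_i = -0.32*2.91^i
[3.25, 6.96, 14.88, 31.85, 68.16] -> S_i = 3.25*2.14^i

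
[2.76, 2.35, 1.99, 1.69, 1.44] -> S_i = 2.76*0.85^i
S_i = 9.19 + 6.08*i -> [9.19, 15.27, 21.35, 27.43, 33.51]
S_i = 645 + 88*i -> [645, 733, 821, 909, 997]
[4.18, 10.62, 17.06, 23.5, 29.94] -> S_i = 4.18 + 6.44*i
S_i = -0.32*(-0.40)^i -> [-0.32, 0.13, -0.05, 0.02, -0.01]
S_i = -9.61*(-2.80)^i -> [-9.61, 26.91, -75.34, 210.96, -590.68]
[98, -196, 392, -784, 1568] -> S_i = 98*-2^i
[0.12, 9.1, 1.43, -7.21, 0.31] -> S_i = Random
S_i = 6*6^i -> [6, 36, 216, 1296, 7776]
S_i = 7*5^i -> [7, 35, 175, 875, 4375]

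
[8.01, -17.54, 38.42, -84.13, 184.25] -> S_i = 8.01*(-2.19)^i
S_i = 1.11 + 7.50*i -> [1.11, 8.61, 16.11, 23.61, 31.11]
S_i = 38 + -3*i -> [38, 35, 32, 29, 26]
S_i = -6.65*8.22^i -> [-6.65, -54.66, -449.33, -3693.49, -30360.5]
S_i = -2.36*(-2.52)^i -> [-2.36, 5.95, -14.99, 37.77, -95.17]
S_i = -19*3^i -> [-19, -57, -171, -513, -1539]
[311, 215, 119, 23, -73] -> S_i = 311 + -96*i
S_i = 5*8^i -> [5, 40, 320, 2560, 20480]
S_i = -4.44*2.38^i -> [-4.44, -10.57, -25.15, -59.86, -142.46]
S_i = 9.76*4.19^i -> [9.76, 40.89, 171.35, 717.95, 3008.19]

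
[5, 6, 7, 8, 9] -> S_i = 5 + 1*i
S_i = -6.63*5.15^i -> [-6.63, -34.14, -175.84, -905.6, -4663.83]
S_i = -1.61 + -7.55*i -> [-1.61, -9.16, -16.71, -24.26, -31.81]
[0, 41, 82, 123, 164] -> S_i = 0 + 41*i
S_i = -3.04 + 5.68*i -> [-3.04, 2.64, 8.32, 14.0, 19.68]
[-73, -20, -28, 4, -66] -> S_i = Random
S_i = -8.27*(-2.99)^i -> [-8.27, 24.73, -73.93, 221.06, -660.98]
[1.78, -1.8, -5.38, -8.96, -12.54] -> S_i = 1.78 + -3.58*i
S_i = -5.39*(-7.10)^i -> [-5.39, 38.27, -271.71, 1929.14, -13696.9]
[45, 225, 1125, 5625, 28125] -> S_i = 45*5^i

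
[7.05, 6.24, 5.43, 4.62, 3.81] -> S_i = 7.05 + -0.81*i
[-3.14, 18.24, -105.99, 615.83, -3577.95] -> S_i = -3.14*(-5.81)^i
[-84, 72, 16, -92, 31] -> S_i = Random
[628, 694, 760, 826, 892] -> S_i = 628 + 66*i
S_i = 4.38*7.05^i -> [4.38, 30.88, 217.7, 1534.76, 10820.08]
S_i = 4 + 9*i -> [4, 13, 22, 31, 40]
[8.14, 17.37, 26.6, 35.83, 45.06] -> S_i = 8.14 + 9.23*i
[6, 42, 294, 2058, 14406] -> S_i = 6*7^i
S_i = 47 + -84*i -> [47, -37, -121, -205, -289]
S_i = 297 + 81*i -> [297, 378, 459, 540, 621]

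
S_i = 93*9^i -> [93, 837, 7533, 67797, 610173]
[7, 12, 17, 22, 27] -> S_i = 7 + 5*i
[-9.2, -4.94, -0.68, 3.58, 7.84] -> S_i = -9.20 + 4.26*i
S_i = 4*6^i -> [4, 24, 144, 864, 5184]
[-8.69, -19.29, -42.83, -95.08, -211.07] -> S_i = -8.69*2.22^i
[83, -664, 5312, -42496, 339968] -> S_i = 83*-8^i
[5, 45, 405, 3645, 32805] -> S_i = 5*9^i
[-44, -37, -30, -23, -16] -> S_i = -44 + 7*i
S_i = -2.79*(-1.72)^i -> [-2.79, 4.8, -8.25, 14.2, -24.42]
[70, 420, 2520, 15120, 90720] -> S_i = 70*6^i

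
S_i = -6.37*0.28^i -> [-6.37, -1.78, -0.5, -0.14, -0.04]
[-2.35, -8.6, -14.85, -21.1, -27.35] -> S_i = -2.35 + -6.25*i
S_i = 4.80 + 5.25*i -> [4.8, 10.05, 15.3, 20.55, 25.8]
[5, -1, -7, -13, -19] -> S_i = 5 + -6*i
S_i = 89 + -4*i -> [89, 85, 81, 77, 73]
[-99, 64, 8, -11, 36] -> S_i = Random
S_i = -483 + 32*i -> [-483, -451, -419, -387, -355]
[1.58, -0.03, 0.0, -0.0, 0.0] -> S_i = 1.58*(-0.02)^i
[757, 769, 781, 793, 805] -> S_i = 757 + 12*i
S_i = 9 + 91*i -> [9, 100, 191, 282, 373]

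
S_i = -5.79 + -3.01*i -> [-5.79, -8.8, -11.81, -14.82, -17.83]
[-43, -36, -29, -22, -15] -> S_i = -43 + 7*i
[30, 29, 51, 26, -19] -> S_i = Random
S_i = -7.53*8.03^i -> [-7.53, -60.47, -485.54, -3898.9, -31308.13]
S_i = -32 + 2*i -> [-32, -30, -28, -26, -24]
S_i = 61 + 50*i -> [61, 111, 161, 211, 261]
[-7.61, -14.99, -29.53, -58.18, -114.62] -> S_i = -7.61*1.97^i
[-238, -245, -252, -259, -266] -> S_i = -238 + -7*i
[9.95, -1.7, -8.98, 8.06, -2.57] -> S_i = Random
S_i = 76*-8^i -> [76, -608, 4864, -38912, 311296]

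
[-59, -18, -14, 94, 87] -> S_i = Random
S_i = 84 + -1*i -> [84, 83, 82, 81, 80]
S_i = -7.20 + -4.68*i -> [-7.2, -11.88, -16.56, -21.24, -25.92]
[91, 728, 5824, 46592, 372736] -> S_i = 91*8^i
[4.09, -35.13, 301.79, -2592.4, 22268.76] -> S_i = 4.09*(-8.59)^i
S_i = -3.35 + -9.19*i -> [-3.35, -12.54, -21.73, -30.92, -40.11]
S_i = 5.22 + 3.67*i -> [5.22, 8.89, 12.56, 16.23, 19.9]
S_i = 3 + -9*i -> [3, -6, -15, -24, -33]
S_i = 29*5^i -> [29, 145, 725, 3625, 18125]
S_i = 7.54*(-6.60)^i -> [7.54, -49.76, 328.44, -2167.72, 14306.95]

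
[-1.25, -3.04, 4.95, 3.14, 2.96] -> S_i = Random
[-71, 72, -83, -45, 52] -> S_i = Random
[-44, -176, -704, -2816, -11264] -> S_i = -44*4^i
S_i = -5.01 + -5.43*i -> [-5.01, -10.44, -15.87, -21.3, -26.73]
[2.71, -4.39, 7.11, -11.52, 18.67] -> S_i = 2.71*(-1.62)^i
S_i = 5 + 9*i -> [5, 14, 23, 32, 41]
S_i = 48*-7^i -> [48, -336, 2352, -16464, 115248]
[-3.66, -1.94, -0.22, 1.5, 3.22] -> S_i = -3.66 + 1.72*i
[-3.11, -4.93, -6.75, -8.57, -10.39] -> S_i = -3.11 + -1.82*i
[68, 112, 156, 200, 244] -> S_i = 68 + 44*i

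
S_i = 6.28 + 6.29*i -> [6.28, 12.57, 18.86, 25.15, 31.44]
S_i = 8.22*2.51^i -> [8.22, 20.63, 51.79, 129.98, 326.26]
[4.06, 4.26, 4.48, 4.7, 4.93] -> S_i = 4.06*1.05^i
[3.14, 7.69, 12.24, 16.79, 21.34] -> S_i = 3.14 + 4.55*i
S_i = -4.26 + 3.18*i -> [-4.26, -1.08, 2.1, 5.28, 8.46]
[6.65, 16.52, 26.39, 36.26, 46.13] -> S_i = 6.65 + 9.87*i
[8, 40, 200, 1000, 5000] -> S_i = 8*5^i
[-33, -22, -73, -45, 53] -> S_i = Random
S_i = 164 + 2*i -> [164, 166, 168, 170, 172]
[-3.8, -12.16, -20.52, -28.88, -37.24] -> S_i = -3.80 + -8.36*i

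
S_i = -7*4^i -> [-7, -28, -112, -448, -1792]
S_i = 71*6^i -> [71, 426, 2556, 15336, 92016]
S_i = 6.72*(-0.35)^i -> [6.72, -2.35, 0.82, -0.29, 0.1]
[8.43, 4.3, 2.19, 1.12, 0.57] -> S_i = 8.43*0.51^i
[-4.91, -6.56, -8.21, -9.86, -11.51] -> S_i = -4.91 + -1.65*i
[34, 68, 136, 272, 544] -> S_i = 34*2^i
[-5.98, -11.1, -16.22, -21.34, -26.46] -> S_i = -5.98 + -5.12*i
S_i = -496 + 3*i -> [-496, -493, -490, -487, -484]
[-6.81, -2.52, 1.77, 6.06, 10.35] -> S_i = -6.81 + 4.29*i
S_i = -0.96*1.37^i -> [-0.96, -1.32, -1.8, -2.47, -3.38]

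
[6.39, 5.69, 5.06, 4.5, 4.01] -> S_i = 6.39*0.89^i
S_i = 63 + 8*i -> [63, 71, 79, 87, 95]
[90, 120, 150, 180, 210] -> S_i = 90 + 30*i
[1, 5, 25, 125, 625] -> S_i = 1*5^i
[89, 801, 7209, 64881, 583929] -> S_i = 89*9^i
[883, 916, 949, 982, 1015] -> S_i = 883 + 33*i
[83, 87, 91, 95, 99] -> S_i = 83 + 4*i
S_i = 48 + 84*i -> [48, 132, 216, 300, 384]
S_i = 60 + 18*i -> [60, 78, 96, 114, 132]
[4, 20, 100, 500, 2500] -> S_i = 4*5^i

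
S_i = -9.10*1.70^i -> [-9.1, -15.47, -26.3, -44.71, -76.0]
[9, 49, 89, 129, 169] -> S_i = 9 + 40*i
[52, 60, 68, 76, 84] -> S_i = 52 + 8*i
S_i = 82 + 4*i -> [82, 86, 90, 94, 98]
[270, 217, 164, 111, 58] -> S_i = 270 + -53*i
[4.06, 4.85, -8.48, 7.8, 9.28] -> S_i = Random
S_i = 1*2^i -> [1, 2, 4, 8, 16]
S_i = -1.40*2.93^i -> [-1.4, -4.1, -12.02, -35.22, -103.18]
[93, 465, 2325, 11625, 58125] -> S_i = 93*5^i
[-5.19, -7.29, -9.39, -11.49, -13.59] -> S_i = -5.19 + -2.10*i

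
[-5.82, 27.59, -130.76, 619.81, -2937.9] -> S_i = -5.82*(-4.74)^i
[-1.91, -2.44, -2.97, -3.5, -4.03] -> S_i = -1.91 + -0.53*i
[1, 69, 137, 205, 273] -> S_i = 1 + 68*i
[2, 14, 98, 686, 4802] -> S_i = 2*7^i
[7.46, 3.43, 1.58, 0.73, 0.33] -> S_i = 7.46*0.46^i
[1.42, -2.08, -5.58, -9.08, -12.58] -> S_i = 1.42 + -3.50*i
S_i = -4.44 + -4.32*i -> [-4.44, -8.76, -13.08, -17.4, -21.72]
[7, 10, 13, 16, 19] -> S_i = 7 + 3*i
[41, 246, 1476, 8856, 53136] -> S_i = 41*6^i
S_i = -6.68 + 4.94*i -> [-6.68, -1.74, 3.2, 8.14, 13.08]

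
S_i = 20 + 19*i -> [20, 39, 58, 77, 96]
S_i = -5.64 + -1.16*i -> [-5.64, -6.8, -7.96, -9.12, -10.28]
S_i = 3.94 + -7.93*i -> [3.94, -3.99, -11.92, -19.85, -27.78]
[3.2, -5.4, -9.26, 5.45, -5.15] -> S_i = Random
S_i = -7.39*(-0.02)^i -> [-7.39, 0.15, -0.0, 0.0, -0.0]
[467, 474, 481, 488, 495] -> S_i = 467 + 7*i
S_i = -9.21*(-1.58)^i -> [-9.21, 14.55, -22.99, 36.33, -57.4]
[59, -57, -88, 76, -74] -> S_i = Random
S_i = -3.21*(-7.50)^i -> [-3.21, 24.08, -180.56, 1354.22, -10156.64]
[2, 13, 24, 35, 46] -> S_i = 2 + 11*i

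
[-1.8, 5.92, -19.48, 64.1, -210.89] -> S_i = -1.80*(-3.29)^i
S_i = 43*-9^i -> [43, -387, 3483, -31347, 282123]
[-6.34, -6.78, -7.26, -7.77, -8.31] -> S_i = -6.34*1.07^i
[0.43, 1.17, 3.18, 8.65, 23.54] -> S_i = 0.43*2.72^i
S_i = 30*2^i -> [30, 60, 120, 240, 480]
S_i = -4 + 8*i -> [-4, 4, 12, 20, 28]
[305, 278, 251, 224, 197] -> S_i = 305 + -27*i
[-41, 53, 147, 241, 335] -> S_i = -41 + 94*i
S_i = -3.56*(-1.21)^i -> [-3.56, 4.31, -5.21, 6.31, -7.63]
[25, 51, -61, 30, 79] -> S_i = Random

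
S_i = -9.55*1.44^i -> [-9.55, -13.75, -19.8, -28.52, -41.06]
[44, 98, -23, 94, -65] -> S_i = Random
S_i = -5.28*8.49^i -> [-5.28, -44.83, -380.58, -3231.15, -27432.46]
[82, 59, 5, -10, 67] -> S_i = Random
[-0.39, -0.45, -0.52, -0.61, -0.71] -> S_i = -0.39*1.16^i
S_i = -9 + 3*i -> [-9, -6, -3, 0, 3]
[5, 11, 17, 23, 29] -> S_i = 5 + 6*i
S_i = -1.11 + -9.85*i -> [-1.11, -10.96, -20.81, -30.66, -40.51]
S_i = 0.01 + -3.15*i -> [0.01, -3.14, -6.29, -9.44, -12.59]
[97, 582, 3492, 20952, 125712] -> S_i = 97*6^i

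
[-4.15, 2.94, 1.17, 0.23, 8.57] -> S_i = Random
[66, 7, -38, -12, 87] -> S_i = Random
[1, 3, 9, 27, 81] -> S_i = 1*3^i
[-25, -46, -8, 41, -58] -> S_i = Random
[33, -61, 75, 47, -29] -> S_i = Random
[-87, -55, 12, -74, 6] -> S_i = Random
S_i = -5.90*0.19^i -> [-5.9, -1.12, -0.21, -0.04, -0.01]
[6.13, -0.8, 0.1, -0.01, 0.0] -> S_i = 6.13*(-0.13)^i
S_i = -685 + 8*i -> [-685, -677, -669, -661, -653]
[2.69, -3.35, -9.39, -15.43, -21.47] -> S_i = 2.69 + -6.04*i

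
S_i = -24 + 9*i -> [-24, -15, -6, 3, 12]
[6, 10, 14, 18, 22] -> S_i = 6 + 4*i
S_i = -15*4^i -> [-15, -60, -240, -960, -3840]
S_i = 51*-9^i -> [51, -459, 4131, -37179, 334611]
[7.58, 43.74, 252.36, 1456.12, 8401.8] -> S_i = 7.58*5.77^i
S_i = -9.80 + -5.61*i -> [-9.8, -15.41, -21.02, -26.63, -32.24]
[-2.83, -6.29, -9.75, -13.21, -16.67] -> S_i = -2.83 + -3.46*i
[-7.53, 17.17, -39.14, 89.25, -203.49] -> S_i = -7.53*(-2.28)^i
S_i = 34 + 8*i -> [34, 42, 50, 58, 66]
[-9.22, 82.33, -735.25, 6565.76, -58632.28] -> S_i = -9.22*(-8.93)^i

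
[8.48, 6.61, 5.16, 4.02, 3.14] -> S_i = 8.48*0.78^i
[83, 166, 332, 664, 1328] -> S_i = 83*2^i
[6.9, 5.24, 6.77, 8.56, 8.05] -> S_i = Random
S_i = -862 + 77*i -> [-862, -785, -708, -631, -554]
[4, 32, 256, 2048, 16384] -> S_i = 4*8^i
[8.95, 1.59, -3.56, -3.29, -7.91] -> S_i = Random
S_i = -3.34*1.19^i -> [-3.34, -3.97, -4.73, -5.63, -6.7]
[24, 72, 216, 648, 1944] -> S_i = 24*3^i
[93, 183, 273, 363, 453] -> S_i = 93 + 90*i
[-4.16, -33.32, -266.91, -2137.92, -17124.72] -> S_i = -4.16*8.01^i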